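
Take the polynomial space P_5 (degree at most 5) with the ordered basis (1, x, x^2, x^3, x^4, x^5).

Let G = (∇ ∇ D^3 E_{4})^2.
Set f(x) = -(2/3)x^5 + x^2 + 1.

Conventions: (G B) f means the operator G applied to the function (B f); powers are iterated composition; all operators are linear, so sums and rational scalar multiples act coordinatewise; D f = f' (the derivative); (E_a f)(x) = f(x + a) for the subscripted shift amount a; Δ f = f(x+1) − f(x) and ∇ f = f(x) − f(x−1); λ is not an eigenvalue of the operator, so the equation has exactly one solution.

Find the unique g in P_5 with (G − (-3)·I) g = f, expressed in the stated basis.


write g with unknown coordinates in the stated basis and equate coefficients in (G − (-3)·I) g = f
solving from the highest basis element down gives g = -(2/9)x^5 + (1/3)x^2 + 1/3
check: G g = 0
so G g − (-3)·g = -(2/3)x^5 + x^2 + 1 = f ✓

g(x) = -(2/9)x^5 + (1/3)x^2 + 1/3


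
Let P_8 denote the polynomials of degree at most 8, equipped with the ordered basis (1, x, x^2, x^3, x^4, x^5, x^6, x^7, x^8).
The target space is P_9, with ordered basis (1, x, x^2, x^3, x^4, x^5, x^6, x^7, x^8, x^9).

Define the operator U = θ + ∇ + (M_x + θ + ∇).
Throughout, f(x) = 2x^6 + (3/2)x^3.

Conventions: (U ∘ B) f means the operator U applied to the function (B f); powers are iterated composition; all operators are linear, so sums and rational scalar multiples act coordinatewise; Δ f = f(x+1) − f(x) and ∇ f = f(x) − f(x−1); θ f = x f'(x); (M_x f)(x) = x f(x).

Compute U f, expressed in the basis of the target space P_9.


θ f = 12x^6 + (9/2)x^3
∇ f = 12x^5 - 30x^4 + 40x^3 - (51/2)x^2 + (15/2)x - 1/2
M_x f = 2x^7 + (3/2)x^4
θ f = 12x^6 + (9/2)x^3
∇ f = 12x^5 - 30x^4 + 40x^3 - (51/2)x^2 + (15/2)x - 1/2
(M_x + θ + ∇) f = 2x^7 + 12x^6 + 12x^5 - (57/2)x^4 + (89/2)x^3 - (51/2)x^2 + (15/2)x - 1/2
(θ + ∇ + (M_x + θ + ∇)) f = 2x^7 + 24x^6 + 24x^5 - (117/2)x^4 + 89x^3 - 51x^2 + 15x - 1

the result is g(x) = 2x^7 + 24x^6 + 24x^5 - (117/2)x^4 + 89x^3 - 51x^2 + 15x - 1


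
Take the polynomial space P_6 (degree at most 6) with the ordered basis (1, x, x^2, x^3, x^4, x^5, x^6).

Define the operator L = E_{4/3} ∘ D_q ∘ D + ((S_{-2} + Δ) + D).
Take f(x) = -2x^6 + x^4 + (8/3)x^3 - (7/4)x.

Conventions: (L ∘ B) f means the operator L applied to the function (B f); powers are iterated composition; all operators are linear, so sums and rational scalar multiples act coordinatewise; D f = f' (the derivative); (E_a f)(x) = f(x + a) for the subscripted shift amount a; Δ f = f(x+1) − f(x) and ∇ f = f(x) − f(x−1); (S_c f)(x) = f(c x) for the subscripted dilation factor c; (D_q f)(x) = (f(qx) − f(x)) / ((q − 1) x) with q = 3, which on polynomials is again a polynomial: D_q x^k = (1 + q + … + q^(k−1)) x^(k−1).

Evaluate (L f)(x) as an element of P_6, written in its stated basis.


D f = -12x^5 + 4x^3 + 8x^2 - 7/4
D_q D f = -1452x^4 + 52x^2 + 32x
E_{4/3} D_q D f = -1452x^4 - 7744x^3 - 15436x^2 - (122368/9)x - 120256/27
S_{-2} f = -128x^6 + 16x^4 - (64/3)x^3 + (7/2)x
Δ f = -12x^5 - 30x^4 - 36x^3 - 16x^2 - 1/12
(S_{-2} + Δ) f = -128x^6 - 12x^5 - 14x^4 - (172/3)x^3 - 16x^2 + (7/2)x - 1/12
D f = -12x^5 + 4x^3 + 8x^2 - 7/4
((S_{-2} + Δ) + D) f = -128x^6 - 24x^5 - 14x^4 - (160/3)x^3 - 8x^2 + (7/2)x - 11/6
(E_{4/3} ∘ D_q ∘ D + ((S_{-2} + Δ) + D)) f = -128x^6 - 24x^5 - 1466x^4 - (23392/3)x^3 - 15444x^2 - (244673/18)x - 240611/54

the image equals g(x) = -128x^6 - 24x^5 - 1466x^4 - (23392/3)x^3 - 15444x^2 - (244673/18)x - 240611/54


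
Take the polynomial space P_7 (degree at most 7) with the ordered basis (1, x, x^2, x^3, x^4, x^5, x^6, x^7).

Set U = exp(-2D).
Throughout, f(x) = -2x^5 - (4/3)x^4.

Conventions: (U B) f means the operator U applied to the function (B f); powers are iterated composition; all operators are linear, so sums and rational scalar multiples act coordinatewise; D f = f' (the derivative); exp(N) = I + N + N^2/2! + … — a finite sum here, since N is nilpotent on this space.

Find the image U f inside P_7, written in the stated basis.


g(x) = -2x^5 + (56/3)x^4 - (208/3)x^3 + 128x^2 - (352/3)x + 128/3

order-1 term: 20x^4 + (32/3)x^3
order-2 term: -80x^3 - 32x^2
order-3 term: 160x^2 + (128/3)x
order-4 term: -160x - 64/3
order-5 term: 64
the series for exp(-2D) f terminates at order 5
exp(-2D) f = -2x^5 + (56/3)x^4 - (208/3)x^3 + 128x^2 - (352/3)x + 128/3


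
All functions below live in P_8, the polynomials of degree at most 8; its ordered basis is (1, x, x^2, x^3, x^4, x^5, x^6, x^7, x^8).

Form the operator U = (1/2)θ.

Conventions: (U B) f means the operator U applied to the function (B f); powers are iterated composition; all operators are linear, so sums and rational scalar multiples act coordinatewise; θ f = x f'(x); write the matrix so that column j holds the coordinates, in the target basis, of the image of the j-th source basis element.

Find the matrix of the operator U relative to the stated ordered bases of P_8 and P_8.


the matrix is [[0, 0, 0, 0, 0, 0, 0, 0, 0]; [0, 1/2, 0, 0, 0, 0, 0, 0, 0]; [0, 0, 1, 0, 0, 0, 0, 0, 0]; [0, 0, 0, 3/2, 0, 0, 0, 0, 0]; [0, 0, 0, 0, 2, 0, 0, 0, 0]; [0, 0, 0, 0, 0, 5/2, 0, 0, 0]; [0, 0, 0, 0, 0, 0, 3, 0, 0]; [0, 0, 0, 0, 0, 0, 0, 7/2, 0]; [0, 0, 0, 0, 0, 0, 0, 0, 4]] (rows listed top to bottom)

image of 1: 0
image of x: (1/2)x
image of x^2: x^2
image of x^3: (3/2)x^3
image of x^4: 2x^4
image of x^5: (5/2)x^5
image of x^6: 3x^6
image of x^7: (7/2)x^7
image of x^8: 4x^8
each image's coordinates form column j of the matrix


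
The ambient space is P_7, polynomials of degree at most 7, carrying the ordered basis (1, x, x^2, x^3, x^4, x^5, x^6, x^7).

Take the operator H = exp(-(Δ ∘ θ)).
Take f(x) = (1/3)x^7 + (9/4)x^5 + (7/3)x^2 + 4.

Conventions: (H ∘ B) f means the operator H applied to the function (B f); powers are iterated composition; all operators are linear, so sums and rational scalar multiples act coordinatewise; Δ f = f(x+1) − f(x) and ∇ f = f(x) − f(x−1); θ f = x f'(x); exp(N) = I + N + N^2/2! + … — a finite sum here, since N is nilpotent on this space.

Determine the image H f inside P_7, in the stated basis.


the result is g(x) = (1/3)x^7 - (49/3)x^6 + (989/4)x^5 - (14885/12)x^4 + (1655/2)x^3 + (35755/12)x^2 + 782x - 32933/72

order-1 term: -(49/3)x^6 - 49x^5 - (1655/12)x^4 - (1165/6)x^3 - (323/2)x^2 - (983/12)x - 73/4
order-2 term: 294x^5 + (2695/2)x^4 + (9925/3)x^3 + (17955/4)x^2 + (38479/12)x + 22585/24
order-3 term: -2450x^4 - (36260/3)x^3 - 25605x^2 - (76640/3)x - 347629/36
order-4 term: 9800x^3 + 41895x^2 + 62600x + 184225/6
order-5 term: -17640x^2 - 51156x - 35158
order-6 term: 11760x + 14406
order-7 term: -1680
the series for exp(-(Δ ∘ θ)) f terminates at order 7
exp(-(Δ ∘ θ)) f = (1/3)x^7 - (49/3)x^6 + (989/4)x^5 - (14885/12)x^4 + (1655/2)x^3 + (35755/12)x^2 + 782x - 32933/72


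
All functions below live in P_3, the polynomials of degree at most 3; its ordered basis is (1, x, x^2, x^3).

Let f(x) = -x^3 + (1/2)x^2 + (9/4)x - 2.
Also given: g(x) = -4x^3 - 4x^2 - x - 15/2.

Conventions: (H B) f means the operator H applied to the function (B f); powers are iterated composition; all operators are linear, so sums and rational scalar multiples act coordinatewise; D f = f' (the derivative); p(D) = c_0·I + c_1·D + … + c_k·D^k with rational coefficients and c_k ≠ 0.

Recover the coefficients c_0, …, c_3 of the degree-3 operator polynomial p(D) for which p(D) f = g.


D^0 f = -x^3 + (1/2)x^2 + (9/4)x - 2
D^1 f = -3x^2 + x + 9/4
D^2 f = -6x + 1
D^3 f = -6
matching coefficients of g against c_0 f + c_1 Df + … from the top degree down determines the c_i
solution: c_0 = 4, c_1 = 2, c_2 = 2, c_3 = 1

p(D) = 4·I + 2·D + 2·D^2 + D^3, i.e. c_0 = 4, c_1 = 2, c_2 = 2, c_3 = 1


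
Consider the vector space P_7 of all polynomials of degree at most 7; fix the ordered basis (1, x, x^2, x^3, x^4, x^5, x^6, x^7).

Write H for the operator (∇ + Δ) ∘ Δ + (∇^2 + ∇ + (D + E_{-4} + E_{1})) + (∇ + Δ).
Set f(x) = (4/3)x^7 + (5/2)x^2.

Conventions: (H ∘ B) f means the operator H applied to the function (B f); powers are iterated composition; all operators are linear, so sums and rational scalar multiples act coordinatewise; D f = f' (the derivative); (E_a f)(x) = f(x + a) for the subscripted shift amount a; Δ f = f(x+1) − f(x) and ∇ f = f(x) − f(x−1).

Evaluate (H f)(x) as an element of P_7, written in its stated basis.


the image equals g(x) = (8/3)x^7 + (28/3)x^6 + 616x^5 - 2800x^4 + (40040/3)x^3 - 28555x^2 + (118231/3)x - 21785

Δ f = (28/3)x^6 + 28x^5 + (140/3)x^4 + (140/3)x^3 + 28x^2 + (43/3)x + 23/6
∇ Δ f = 56x^5 + (280/3)x^3 + (56/3)x + 5
Δ Δ f = 56x^5 + 280x^4 + (1960/3)x^3 + 840x^2 + (1736/3)x + 173
(∇ + Δ) Δ f = 112x^5 + 280x^4 + (2240/3)x^3 + 840x^2 + (1792/3)x + 178
∇ f = (28/3)x^6 - 28x^5 + (140/3)x^4 - (140/3)x^3 + 28x^2 - (13/3)x - 7/6
∇ ∇ f = 56x^5 - 280x^4 + (1960/3)x^3 - 840x^2 + (1736/3)x - 163
∇ f = (28/3)x^6 - 28x^5 + (140/3)x^4 - (140/3)x^3 + 28x^2 - (13/3)x - 7/6
D f = (28/3)x^6 + 5x
E_{-4} f = (4/3)x^7 - (112/3)x^6 + 448x^5 - (8960/3)x^4 + (35840/3)x^3 - (57339/2)x^2 + (114628/3)x - 65416/3
E_{1} f = (4/3)x^7 + (28/3)x^6 + 28x^5 + (140/3)x^4 + (140/3)x^3 + (61/2)x^2 + (43/3)x + 23/6
(D + E_{-4} + E_{1}) f = (8/3)x^7 - (56/3)x^6 + 476x^5 - 2940x^4 + (35980/3)x^3 - 28639x^2 + (114686/3)x - 43603/2
(∇^2 + ∇ + (D + E_{-4} + E_{1})) f = (8/3)x^7 - (28/3)x^6 + 504x^5 - (9520/3)x^4 + 12600x^3 - 29451x^2 + 38803x - 65897/3
∇ f = (28/3)x^6 - 28x^5 + (140/3)x^4 - (140/3)x^3 + 28x^2 - (13/3)x - 7/6
Δ f = (28/3)x^6 + 28x^5 + (140/3)x^4 + (140/3)x^3 + 28x^2 + (43/3)x + 23/6
(∇ + Δ) f = (56/3)x^6 + (280/3)x^4 + 56x^2 + 10x + 8/3
((∇ + Δ) ∘ Δ + (∇^2 + ∇ + (D + E_{-4} + E_{1})) + (∇ + Δ)) f = (8/3)x^7 + (28/3)x^6 + 616x^5 - 2800x^4 + (40040/3)x^3 - 28555x^2 + (118231/3)x - 21785


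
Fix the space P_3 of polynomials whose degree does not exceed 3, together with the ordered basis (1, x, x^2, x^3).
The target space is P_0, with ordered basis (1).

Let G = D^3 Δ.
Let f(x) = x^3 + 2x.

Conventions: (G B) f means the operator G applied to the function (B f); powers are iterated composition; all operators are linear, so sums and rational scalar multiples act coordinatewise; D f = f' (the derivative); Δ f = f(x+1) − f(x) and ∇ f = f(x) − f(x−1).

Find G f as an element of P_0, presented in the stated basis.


Δ f = 3x^2 + 3x + 3
D Δ f = 6x + 3
D D Δ f = 6
D D D Δ f = 0

the image equals g(x) = 0


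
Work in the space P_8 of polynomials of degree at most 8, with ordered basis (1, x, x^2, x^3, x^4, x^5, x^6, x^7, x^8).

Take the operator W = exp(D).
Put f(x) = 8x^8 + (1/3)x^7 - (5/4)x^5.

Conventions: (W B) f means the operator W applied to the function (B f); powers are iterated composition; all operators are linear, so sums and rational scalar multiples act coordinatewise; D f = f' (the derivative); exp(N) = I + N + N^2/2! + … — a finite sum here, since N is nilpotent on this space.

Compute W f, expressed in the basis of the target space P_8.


the image equals g(x) = 8x^8 + (193/3)x^7 + (679/3)x^6 + (1815/4)x^5 + (6785/12)x^4 + (2683/6)x^3 + (437/2)x^2 + (721/12)x + 85/12

order-1 term: 64x^7 + (7/3)x^6 - (25/4)x^4
order-2 term: 224x^6 + 7x^5 - (25/2)x^3
order-3 term: 448x^5 + (35/3)x^4 - (25/2)x^2
order-4 term: 560x^4 + (35/3)x^3 - (25/4)x
order-5 term: 448x^3 + 7x^2 - 5/4
order-6 term: 224x^2 + (7/3)x
order-7 term: 64x + 1/3
order-8 term: 8
the series for exp(D) f terminates at order 8
exp(D) f = 8x^8 + (193/3)x^7 + (679/3)x^6 + (1815/4)x^5 + (6785/12)x^4 + (2683/6)x^3 + (437/2)x^2 + (721/12)x + 85/12


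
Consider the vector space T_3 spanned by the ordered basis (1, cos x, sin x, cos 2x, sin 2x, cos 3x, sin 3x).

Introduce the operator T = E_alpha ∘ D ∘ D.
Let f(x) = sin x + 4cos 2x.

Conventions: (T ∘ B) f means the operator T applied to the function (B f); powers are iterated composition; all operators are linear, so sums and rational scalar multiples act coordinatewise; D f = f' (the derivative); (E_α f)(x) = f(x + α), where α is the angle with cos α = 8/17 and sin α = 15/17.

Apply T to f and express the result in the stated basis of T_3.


D f = cos x - 8sin 2x
D D f = -sin x - 16cos 2x
E_alpha D D f = -(15/17)cos x - (8/17)sin x + (2576/289)cos 2x + (3840/289)sin 2x

g(x) = -(15/17)cos x - (8/17)sin x + (2576/289)cos 2x + (3840/289)sin 2x


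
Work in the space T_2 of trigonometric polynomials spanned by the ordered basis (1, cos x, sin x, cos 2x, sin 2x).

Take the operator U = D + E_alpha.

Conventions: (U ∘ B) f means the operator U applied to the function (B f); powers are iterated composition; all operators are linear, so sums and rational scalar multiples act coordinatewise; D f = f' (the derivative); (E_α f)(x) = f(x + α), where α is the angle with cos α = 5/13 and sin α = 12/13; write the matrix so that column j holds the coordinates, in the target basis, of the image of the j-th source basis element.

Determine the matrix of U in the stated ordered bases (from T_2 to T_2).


image of 1: 1
image of cos x: (5/13)cos x - (25/13)sin x
image of sin x: (25/13)cos x + (5/13)sin x
image of cos 2x: -(119/169)cos 2x - (458/169)sin 2x
image of sin 2x: (458/169)cos 2x - (119/169)sin 2x
each image's coordinates form column j of the matrix

the matrix is [[1, 0, 0, 0, 0]; [0, 5/13, 25/13, 0, 0]; [0, -25/13, 5/13, 0, 0]; [0, 0, 0, -119/169, 458/169]; [0, 0, 0, -458/169, -119/169]] (rows listed top to bottom)


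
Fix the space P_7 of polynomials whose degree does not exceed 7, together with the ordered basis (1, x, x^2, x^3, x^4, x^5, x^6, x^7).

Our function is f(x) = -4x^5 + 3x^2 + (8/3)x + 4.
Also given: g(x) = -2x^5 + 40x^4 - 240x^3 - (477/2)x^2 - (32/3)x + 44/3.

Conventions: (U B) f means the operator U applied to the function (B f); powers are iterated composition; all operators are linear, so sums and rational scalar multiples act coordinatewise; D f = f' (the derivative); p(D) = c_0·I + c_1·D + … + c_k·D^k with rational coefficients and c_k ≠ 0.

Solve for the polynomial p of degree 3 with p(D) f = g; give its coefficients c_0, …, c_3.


c_0 = 1/2, c_1 = -2, c_2 = 3, c_3 = 1

D^0 f = -4x^5 + 3x^2 + (8/3)x + 4
D^1 f = -20x^4 + 6x + 8/3
D^2 f = -80x^3 + 6
D^3 f = -240x^2
matching coefficients of g against c_0 f + c_1 Df + … from the top degree down determines the c_i
solution: c_0 = 1/2, c_1 = -2, c_2 = 3, c_3 = 1


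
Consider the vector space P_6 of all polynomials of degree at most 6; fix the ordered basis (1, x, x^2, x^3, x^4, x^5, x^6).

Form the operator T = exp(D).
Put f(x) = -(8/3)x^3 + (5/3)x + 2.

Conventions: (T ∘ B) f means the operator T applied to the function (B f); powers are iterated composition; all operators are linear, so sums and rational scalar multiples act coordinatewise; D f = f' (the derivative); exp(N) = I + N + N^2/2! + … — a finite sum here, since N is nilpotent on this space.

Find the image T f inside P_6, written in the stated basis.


the image equals g(x) = -(8/3)x^3 - 8x^2 - (19/3)x + 1

order-1 term: -8x^2 + 5/3
order-2 term: -8x
order-3 term: -8/3
the series for exp(D) f terminates at order 3
exp(D) f = -(8/3)x^3 - 8x^2 - (19/3)x + 1


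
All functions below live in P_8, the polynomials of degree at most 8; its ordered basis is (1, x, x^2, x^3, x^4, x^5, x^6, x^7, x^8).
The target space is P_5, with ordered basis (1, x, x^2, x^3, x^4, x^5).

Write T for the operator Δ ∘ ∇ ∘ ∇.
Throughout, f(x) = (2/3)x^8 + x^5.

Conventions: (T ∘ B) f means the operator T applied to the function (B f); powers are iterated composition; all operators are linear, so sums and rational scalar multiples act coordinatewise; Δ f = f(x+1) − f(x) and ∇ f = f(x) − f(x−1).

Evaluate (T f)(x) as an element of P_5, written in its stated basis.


the result is g(x) = 224x^5 - 560x^4 + 1120x^3 - 1060x^2 + 612x - 138

∇ f = (16/3)x^7 - (56/3)x^6 + (112/3)x^5 - (125/3)x^4 + (82/3)x^3 - (26/3)x^2 + (1/3)x + 1/3
∇ ∇ f = (112/3)x^6 - 224x^5 + (1960/3)x^4 - 1100x^3 + (3292/3)x^2 - 602x + 418/3
Δ ∇ ∇ f = 224x^5 - 560x^4 + 1120x^3 - 1060x^2 + 612x - 138


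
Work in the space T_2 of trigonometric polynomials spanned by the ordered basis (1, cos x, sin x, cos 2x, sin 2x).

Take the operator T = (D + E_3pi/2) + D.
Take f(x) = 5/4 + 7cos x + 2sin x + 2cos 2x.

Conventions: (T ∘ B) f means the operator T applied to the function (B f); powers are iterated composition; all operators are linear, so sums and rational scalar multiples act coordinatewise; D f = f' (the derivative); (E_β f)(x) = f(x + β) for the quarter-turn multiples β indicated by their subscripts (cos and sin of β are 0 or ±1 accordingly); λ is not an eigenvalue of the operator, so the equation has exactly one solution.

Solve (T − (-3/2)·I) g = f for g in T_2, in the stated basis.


write g with unknown coordinates in the stated basis and equate coefficients in (T − (-3/2)·I) g = f
solving from the highest basis element down gives g = 1/2 + (34/13)cos x + (40/13)sin x + (4/65)cos 2x + (32/65)sin 2x
check: T g = 1/2 + (40/13)cos x - (34/13)sin x + (124/65)cos 2x - (48/65)sin 2x
so T g − (-3/2)·g = 5/4 + 7cos x + 2sin x + 2cos 2x = f ✓

g(x) = 1/2 + (34/13)cos x + (40/13)sin x + (4/65)cos 2x + (32/65)sin 2x


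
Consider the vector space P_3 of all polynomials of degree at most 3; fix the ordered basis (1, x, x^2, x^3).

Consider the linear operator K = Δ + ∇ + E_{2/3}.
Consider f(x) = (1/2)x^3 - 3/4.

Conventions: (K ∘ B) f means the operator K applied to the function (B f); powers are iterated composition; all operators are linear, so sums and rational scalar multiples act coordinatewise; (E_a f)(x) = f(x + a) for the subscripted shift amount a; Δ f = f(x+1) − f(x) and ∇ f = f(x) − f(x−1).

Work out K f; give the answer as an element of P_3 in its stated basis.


g(x) = (1/2)x^3 + 4x^2 + (2/3)x + 43/108

Δ f = (3/2)x^2 + (3/2)x + 1/2
∇ f = (3/2)x^2 - (3/2)x + 1/2
E_{2/3} f = (1/2)x^3 + x^2 + (2/3)x - 65/108
(Δ + ∇ + E_{2/3}) f = (1/2)x^3 + 4x^2 + (2/3)x + 43/108


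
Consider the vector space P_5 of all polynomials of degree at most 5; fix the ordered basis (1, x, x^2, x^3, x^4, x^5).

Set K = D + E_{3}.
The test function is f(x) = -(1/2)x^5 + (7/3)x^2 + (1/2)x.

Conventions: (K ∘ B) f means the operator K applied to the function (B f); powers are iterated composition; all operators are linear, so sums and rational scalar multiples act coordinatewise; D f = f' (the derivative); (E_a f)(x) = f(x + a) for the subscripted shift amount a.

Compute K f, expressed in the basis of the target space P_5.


the image equals g(x) = -(1/2)x^5 - 10x^4 - 45x^3 - (398/3)x^2 - (550/3)x - 197/2

D f = -(5/2)x^4 + (14/3)x + 1/2
E_{3} f = -(1/2)x^5 - (15/2)x^4 - 45x^3 - (398/3)x^2 - 188x - 99
(D + E_{3}) f = -(1/2)x^5 - 10x^4 - 45x^3 - (398/3)x^2 - (550/3)x - 197/2


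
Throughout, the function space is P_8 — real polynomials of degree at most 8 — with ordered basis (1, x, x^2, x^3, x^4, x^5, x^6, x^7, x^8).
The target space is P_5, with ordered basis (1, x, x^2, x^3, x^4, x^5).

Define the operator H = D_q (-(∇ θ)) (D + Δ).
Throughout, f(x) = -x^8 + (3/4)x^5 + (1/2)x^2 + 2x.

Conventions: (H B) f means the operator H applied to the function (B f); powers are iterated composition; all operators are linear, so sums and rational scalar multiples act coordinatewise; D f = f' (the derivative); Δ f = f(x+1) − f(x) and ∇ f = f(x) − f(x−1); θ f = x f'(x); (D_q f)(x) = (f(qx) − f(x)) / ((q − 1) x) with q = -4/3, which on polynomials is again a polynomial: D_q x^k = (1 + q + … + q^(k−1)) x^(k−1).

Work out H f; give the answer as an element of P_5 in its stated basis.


D f = -8x^7 + (15/4)x^4 + x + 2
Δ f = -8x^7 - 28x^6 - 56x^5 - (265/4)x^4 - (97/2)x^3 - (41/2)x^2 - (13/4)x + 9/4
(D + Δ) f = -16x^7 - 28x^6 - 56x^5 - (125/2)x^4 - (97/2)x^3 - (41/2)x^2 - (9/4)x + 17/4
θ (D + Δ) f = -112x^7 - 168x^6 - 280x^5 - 250x^4 - (291/2)x^3 - 41x^2 - (9/4)x
∇ θ (D + Δ) f = -784x^6 + 1344x^5 - 2800x^4 + 2360x^3 - (3137/2)x^2 + (1061/2)x - 323/4
(-(∇ θ)) (D + Δ) f = 784x^6 - 1344x^5 + 2800x^4 - 2360x^3 + (3137/2)x^2 - (1061/2)x + 323/4
D_q (-(∇ θ)) (D + Δ) f = -(377104/243)x^5 - (81088/27)x^4 - (70000/27)x^3 - (30680/9)x^2 - (3137/6)x - 1061/2

the result is g(x) = -(377104/243)x^5 - (81088/27)x^4 - (70000/27)x^3 - (30680/9)x^2 - (3137/6)x - 1061/2


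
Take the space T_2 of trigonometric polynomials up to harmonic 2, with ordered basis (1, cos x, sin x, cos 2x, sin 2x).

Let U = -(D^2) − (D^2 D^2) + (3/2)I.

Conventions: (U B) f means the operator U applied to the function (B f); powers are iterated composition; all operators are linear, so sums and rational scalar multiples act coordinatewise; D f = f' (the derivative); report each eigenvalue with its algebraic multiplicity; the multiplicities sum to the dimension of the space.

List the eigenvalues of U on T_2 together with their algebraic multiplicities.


λ = -21/2 (multiplicity 2), λ = 3/2 (multiplicity 3)

image of 1: 3/2
image of cos x: (3/2)cos x
image of sin x: (3/2)sin x
image of cos 2x: -(21/2)cos 2x
image of sin 2x: -(21/2)sin 2x
the matrix is diagonal; its diagonal is (3/2, 3/2, 3/2, -21/2, -21/2)
for a triangular matrix the eigenvalues are the diagonal entries, with algebraic multiplicity their repetition count


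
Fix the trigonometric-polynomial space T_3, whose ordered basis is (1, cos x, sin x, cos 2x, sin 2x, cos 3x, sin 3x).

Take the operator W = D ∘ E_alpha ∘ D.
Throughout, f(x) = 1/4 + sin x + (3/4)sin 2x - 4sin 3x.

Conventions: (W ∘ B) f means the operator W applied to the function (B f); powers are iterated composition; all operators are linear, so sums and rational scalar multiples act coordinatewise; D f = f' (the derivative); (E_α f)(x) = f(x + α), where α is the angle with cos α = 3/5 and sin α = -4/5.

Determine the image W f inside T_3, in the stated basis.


D f = cos x + (3/2)cos 2x - 12cos 3x
E_alpha D f = (3/5)cos x + (4/5)sin x - (21/50)cos 2x + (36/25)sin 2x + (1404/125)cos 3x - (528/125)sin 3x
D E_alpha D f = (4/5)cos x - (3/5)sin x + (72/25)cos 2x + (21/25)sin 2x - (1584/125)cos 3x - (4212/125)sin 3x

the image equals g(x) = (4/5)cos x - (3/5)sin x + (72/25)cos 2x + (21/25)sin 2x - (1584/125)cos 3x - (4212/125)sin 3x


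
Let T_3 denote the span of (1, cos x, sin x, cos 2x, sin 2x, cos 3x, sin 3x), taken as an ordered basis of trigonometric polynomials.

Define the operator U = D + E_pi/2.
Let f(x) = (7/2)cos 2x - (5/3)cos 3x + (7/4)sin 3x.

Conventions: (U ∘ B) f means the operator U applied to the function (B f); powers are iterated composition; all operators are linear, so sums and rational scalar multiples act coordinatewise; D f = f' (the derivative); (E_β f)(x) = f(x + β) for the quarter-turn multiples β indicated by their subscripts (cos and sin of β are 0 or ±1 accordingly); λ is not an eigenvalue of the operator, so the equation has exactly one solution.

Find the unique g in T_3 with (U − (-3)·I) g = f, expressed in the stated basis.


write g with unknown coordinates in the stated basis and equate coefficients in (U − (-3)·I) g = f
solving from the highest basis element down gives g = (7/8)cos 2x + (7/8)sin 2x - (17/26)cos 3x + (23/156)sin 3x
check: U g = (7/8)cos 2x - (21/8)sin 2x + (23/78)cos 3x + (17/13)sin 3x
so U g − (-3)·g = (7/2)cos 2x - (5/3)cos 3x + (7/4)sin 3x = f ✓

g(x) = (7/8)cos 2x + (7/8)sin 2x - (17/26)cos 3x + (23/156)sin 3x


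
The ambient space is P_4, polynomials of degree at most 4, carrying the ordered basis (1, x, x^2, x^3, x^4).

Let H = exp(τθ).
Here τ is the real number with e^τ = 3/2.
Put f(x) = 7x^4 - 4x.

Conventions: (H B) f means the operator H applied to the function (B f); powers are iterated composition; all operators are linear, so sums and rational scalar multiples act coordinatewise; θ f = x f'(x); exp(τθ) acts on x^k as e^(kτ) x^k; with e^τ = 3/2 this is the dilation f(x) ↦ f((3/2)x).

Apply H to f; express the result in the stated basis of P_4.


exp(τθ) x^k = e^(kτ) x^k; with e^τ = 3/2 this sends x^k to (3/2)^k x^k
x ↦ 3/2 x
x^4 ↦ 81/16 x^4
applying this coordinatewise to f: exp(τθ) f = (567/16)x^4 - 6x

the result is g(x) = (567/16)x^4 - 6x


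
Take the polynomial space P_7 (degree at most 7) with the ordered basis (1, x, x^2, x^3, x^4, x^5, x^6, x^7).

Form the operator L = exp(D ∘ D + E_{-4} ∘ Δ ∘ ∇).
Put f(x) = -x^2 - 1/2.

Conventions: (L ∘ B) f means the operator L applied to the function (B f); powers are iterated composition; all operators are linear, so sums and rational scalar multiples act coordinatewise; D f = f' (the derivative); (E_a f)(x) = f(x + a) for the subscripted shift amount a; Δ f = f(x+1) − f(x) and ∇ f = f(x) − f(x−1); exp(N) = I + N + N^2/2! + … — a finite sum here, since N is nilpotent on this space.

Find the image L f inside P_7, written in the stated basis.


order-1 term: -4
the series for exp(D ∘ D + E_{-4} ∘ Δ ∘ ∇) f terminates at order 1
exp(D ∘ D + E_{-4} ∘ Δ ∘ ∇) f = -x^2 - 9/2

the image equals g(x) = -x^2 - 9/2


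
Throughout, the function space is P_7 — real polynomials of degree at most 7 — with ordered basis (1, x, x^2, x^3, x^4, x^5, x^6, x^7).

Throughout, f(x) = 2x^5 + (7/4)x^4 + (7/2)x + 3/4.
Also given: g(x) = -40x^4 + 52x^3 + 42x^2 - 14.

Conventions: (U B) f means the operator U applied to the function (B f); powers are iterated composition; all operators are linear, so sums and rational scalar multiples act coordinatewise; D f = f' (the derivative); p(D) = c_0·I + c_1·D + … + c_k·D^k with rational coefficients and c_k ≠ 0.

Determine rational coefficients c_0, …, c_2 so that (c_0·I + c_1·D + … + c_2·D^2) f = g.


D^0 f = 2x^5 + (7/4)x^4 + (7/2)x + 3/4
D^1 f = 10x^4 + 7x^3 + 7/2
D^2 f = 40x^3 + 21x^2
matching coefficients of g against c_0 f + c_1 Df + … from the top degree down determines the c_i
solution: c_0 = 0, c_1 = -4, c_2 = 2

p(D) = -4·D + 2·D^2, i.e. c_0 = 0, c_1 = -4, c_2 = 2


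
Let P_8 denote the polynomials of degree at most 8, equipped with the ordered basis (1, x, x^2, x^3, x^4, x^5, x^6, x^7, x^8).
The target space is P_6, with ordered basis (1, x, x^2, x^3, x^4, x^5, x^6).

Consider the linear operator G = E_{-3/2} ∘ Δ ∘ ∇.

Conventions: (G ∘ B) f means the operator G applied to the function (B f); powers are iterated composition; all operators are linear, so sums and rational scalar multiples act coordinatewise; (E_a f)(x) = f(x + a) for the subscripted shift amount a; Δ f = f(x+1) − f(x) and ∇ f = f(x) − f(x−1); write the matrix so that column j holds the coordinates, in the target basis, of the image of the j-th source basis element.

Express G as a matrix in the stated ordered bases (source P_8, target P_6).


the matrix is [[0, 0, 2, -9, 29, -165/2, 1771/8, -9219/16, 11797/8]; [0, 0, 0, 6, -36, 145, -495, 12397/8, -9219/2]; [0, 0, 0, 0, 12, -90, 435, -3465/2, 12397/2]; [0, 0, 0, 0, 0, 20, -180, 1015, -4620]; [0, 0, 0, 0, 0, 0, 30, -315, 2030]; [0, 0, 0, 0, 0, 0, 0, 42, -504]; [0, 0, 0, 0, 0, 0, 0, 0, 56]] (rows listed top to bottom)

image of 1: 0
image of x: 0
image of x^2: 2
image of x^3: 6x - 9
image of x^4: 12x^2 - 36x + 29
image of x^5: 20x^3 - 90x^2 + 145x - 165/2
image of x^6: 30x^4 - 180x^3 + 435x^2 - 495x + 1771/8
image of x^7: 42x^5 - 315x^4 + 1015x^3 - (3465/2)x^2 + (12397/8)x - 9219/16
image of x^8: 56x^6 - 504x^5 + 2030x^4 - 4620x^3 + (12397/2)x^2 - (9219/2)x + 11797/8
each image's coordinates form column j of the matrix


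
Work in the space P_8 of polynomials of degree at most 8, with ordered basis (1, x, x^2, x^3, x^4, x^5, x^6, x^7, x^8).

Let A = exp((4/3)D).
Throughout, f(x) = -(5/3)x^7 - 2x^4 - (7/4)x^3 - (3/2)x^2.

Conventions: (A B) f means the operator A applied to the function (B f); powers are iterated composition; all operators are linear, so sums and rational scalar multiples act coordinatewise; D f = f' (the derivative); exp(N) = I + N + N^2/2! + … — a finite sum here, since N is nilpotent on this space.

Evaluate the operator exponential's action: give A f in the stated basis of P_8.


order-1 term: -(140/9)x^6 - (32/3)x^3 - 7x^2 - 4x
order-2 term: -(560/9)x^5 - (64/3)x^2 - (28/3)x - 8/3
order-3 term: -(11200/81)x^4 - (512/27)x - 112/27
order-4 term: -(44800/243)x^3 - 512/81
order-5 term: -(35840/243)x^2
order-6 term: -(143360/2187)x
order-7 term: -81920/6561
the series for exp((4/3)D) f terminates at order 7
exp((4/3)D) f = -(5/3)x^7 - (140/9)x^6 - (560/9)x^5 - (11362/81)x^4 - (191269/972)x^3 - (86179/486)x^2 - (213992/2187)x - 168104/6561

g(x) = -(5/3)x^7 - (140/9)x^6 - (560/9)x^5 - (11362/81)x^4 - (191269/972)x^3 - (86179/486)x^2 - (213992/2187)x - 168104/6561


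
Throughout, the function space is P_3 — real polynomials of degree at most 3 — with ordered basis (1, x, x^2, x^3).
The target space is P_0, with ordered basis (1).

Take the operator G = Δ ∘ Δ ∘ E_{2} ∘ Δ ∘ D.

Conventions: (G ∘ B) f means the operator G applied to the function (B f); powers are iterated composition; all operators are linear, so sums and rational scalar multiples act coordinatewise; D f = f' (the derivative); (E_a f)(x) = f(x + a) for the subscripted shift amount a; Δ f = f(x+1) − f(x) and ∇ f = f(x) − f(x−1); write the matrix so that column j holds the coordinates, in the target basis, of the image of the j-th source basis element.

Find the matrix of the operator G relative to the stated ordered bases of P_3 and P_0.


image of 1: 0
image of x: 0
image of x^2: 0
image of x^3: 0
each image's coordinates form column j of the matrix

the matrix is [[0, 0, 0, 0]] (rows listed top to bottom)


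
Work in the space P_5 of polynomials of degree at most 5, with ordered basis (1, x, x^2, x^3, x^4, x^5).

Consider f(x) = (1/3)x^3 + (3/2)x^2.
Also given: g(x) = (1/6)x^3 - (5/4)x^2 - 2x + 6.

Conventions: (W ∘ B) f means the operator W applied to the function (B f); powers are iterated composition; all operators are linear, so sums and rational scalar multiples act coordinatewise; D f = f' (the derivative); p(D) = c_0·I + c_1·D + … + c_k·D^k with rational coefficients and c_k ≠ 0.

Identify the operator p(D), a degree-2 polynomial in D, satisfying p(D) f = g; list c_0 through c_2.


c_0 = 1/2, c_1 = -2, c_2 = 2

D^0 f = (1/3)x^3 + (3/2)x^2
D^1 f = x^2 + 3x
D^2 f = 2x + 3
matching coefficients of g against c_0 f + c_1 Df + … from the top degree down determines the c_i
solution: c_0 = 1/2, c_1 = -2, c_2 = 2


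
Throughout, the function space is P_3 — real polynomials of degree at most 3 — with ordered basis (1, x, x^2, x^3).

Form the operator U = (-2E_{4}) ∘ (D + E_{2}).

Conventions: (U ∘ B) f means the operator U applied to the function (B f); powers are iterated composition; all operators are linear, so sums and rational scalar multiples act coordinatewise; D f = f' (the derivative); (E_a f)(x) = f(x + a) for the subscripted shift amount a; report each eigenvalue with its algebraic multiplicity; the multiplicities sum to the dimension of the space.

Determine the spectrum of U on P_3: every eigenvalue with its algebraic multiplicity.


image of 1: -2
image of x: -2x - 14
image of x^2: -2x^2 - 28x - 88
image of x^3: -2x^3 - 42x^2 - 264x - 528
the matrix is upper triangular; its diagonal is (-2, -2, -2, -2)
for a triangular matrix the eigenvalues are the diagonal entries, with algebraic multiplicity their repetition count

λ = -2 (multiplicity 4)


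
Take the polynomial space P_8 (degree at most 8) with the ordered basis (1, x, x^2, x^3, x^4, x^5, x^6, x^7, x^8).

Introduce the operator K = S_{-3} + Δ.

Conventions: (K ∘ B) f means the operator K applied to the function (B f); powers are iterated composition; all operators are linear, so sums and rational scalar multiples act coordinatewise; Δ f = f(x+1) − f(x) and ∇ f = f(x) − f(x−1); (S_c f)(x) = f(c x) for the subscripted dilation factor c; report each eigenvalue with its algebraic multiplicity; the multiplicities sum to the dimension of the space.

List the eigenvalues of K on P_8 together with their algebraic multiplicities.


λ = -2187 (multiplicity 1), λ = -243 (multiplicity 1), λ = -27 (multiplicity 1), λ = -3 (multiplicity 1), λ = 1 (multiplicity 1), λ = 9 (multiplicity 1), λ = 81 (multiplicity 1), λ = 729 (multiplicity 1), λ = 6561 (multiplicity 1)

image of 1: 1
image of x: -3x + 1
image of x^2: 9x^2 + 2x + 1
image of x^3: -27x^3 + 3x^2 + 3x + 1
image of x^4: 81x^4 + 4x^3 + 6x^2 + 4x + 1
image of x^5: -243x^5 + 5x^4 + 10x^3 + 10x^2 + 5x + 1
image of x^6: 729x^6 + 6x^5 + 15x^4 + 20x^3 + 15x^2 + 6x + 1
image of x^7: -2187x^7 + 7x^6 + 21x^5 + 35x^4 + 35x^3 + 21x^2 + 7x + 1
image of x^8: 6561x^8 + 8x^7 + 28x^6 + 56x^5 + 70x^4 + 56x^3 + 28x^2 + 8x + 1
the matrix is upper triangular; its diagonal is (1, -3, 9, -27, 81, -243, 729, -2187, 6561)
for a triangular matrix the eigenvalues are the diagonal entries, with algebraic multiplicity their repetition count


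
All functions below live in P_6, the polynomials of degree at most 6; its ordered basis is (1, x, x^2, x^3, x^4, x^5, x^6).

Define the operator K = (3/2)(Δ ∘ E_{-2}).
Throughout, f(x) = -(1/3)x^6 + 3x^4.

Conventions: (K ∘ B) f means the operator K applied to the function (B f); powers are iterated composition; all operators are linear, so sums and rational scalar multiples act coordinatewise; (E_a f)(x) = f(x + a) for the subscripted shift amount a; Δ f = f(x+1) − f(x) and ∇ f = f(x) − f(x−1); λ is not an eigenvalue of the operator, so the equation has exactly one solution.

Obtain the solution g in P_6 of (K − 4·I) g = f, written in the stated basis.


the result is g(x) = (1/12)x^6 + (3/16)x^5 - (231/128)x^4 - (113/256)x^3 + (19611/2048)x^2 - (79779/8192)x - 342165/65536

write g with unknown coordinates in the stated basis and equate coefficients in (K − 4·I) g = f
solving from the highest basis element down gives g = (1/12)x^6 + (3/16)x^5 - (231/128)x^4 - (113/256)x^3 + (19611/2048)x^2 - (79779/8192)x - 342165/65536
check: K g = (3/4)x^5 - (135/32)x^4 - (113/64)x^3 + (19611/512)x^2 - (79779/2048)x - 342165/16384
so K g − 4·g = -(1/3)x^6 + 3x^4 = f ✓


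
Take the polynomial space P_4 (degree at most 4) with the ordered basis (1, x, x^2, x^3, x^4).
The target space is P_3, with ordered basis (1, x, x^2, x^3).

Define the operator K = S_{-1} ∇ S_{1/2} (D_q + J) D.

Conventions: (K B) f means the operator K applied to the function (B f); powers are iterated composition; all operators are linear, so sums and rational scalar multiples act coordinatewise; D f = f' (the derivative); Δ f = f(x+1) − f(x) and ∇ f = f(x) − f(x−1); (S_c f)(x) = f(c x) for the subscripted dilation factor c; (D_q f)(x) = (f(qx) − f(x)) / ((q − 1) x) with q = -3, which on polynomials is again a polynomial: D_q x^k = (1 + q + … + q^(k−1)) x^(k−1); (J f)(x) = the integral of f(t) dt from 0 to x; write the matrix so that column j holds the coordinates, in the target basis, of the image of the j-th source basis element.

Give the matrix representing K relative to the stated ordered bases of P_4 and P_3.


image of 1: 0
image of x: 1/2
image of x^2: -(1/2)x - 1/4
image of x^3: (3/8)x^2 + (3/8)x - 23/8
image of x^4: -(1/4)x^3 - (3/8)x^2 - (57/4)x - 113/16
each image's coordinates form column j of the matrix

the matrix is [[0, 1/2, -1/4, -23/8, -113/16]; [0, 0, -1/2, 3/8, -57/4]; [0, 0, 0, 3/8, -3/8]; [0, 0, 0, 0, -1/4]] (rows listed top to bottom)


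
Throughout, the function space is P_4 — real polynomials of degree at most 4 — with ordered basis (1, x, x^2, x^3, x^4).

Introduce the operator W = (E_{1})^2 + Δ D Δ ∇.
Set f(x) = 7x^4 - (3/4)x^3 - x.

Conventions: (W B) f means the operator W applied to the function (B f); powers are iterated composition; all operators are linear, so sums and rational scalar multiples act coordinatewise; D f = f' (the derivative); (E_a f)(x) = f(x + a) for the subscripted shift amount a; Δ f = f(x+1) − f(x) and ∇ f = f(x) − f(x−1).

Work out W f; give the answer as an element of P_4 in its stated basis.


the result is g(x) = 7x^4 + (221/4)x^3 + (327/2)x^2 + 214x + 272

E_{1} f = 7x^4 + (109/4)x^3 + (159/4)x^2 + (99/4)x + 21/4
E_{1} E_{1} f = 7x^4 + (221/4)x^3 + (327/2)x^2 + 214x + 104
∇ f = 28x^3 - (177/4)x^2 + (121/4)x - 35/4
Δ ∇ f = 84x^2 - (9/2)x + 14
D Δ ∇ f = 168x - 9/2
Δ (D Δ) ∇ f = 168
((E_{1})^2 + Δ D Δ ∇) f = 7x^4 + (221/4)x^3 + (327/2)x^2 + 214x + 272


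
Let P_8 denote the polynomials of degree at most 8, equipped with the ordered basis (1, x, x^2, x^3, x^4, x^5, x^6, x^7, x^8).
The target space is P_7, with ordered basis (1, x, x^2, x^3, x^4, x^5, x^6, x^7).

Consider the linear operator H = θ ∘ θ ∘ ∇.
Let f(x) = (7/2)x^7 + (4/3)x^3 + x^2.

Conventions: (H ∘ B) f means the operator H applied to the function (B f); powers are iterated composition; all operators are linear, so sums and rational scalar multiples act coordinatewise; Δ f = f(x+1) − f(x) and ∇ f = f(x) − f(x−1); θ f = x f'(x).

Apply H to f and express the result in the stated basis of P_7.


g(x) = 882x^6 - (3675/2)x^5 + 1960x^4 - (2205/2)x^3 + 310x^2 - (53/2)x

∇ f = (49/2)x^6 - (147/2)x^5 + (245/2)x^4 - (245/2)x^3 + (155/2)x^2 - (53/2)x + 23/6
θ ∇ f = 147x^6 - (735/2)x^5 + 490x^4 - (735/2)x^3 + 155x^2 - (53/2)x
θ θ ∇ f = 882x^6 - (3675/2)x^5 + 1960x^4 - (2205/2)x^3 + 310x^2 - (53/2)x


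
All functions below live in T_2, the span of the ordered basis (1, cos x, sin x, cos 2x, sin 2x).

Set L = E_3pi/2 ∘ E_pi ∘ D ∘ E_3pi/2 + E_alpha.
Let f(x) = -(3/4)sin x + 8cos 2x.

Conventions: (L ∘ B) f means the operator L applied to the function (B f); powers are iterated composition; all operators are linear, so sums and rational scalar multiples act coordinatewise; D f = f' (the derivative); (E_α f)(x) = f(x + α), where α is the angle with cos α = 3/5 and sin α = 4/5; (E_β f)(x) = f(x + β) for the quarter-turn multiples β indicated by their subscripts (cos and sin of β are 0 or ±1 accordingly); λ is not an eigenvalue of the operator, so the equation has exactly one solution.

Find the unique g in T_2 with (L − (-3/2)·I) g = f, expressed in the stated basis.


write g with unknown coordinates in the stated basis and equate coefficients in (L − (-3/2)·I) g = f
solving from the highest basis element down gives g = (3/17)cos x - (7/34)sin x + (976/1025)cos 2x + (2368/1025)sin 2x
check: L g = -(9/34)cos x - (15/34)sin x + (6736/1025)cos 2x - (3552/1025)sin 2x
so L g − (-3/2)·g = -(3/4)sin x + 8cos 2x = f ✓

g(x) = (3/17)cos x - (7/34)sin x + (976/1025)cos 2x + (2368/1025)sin 2x


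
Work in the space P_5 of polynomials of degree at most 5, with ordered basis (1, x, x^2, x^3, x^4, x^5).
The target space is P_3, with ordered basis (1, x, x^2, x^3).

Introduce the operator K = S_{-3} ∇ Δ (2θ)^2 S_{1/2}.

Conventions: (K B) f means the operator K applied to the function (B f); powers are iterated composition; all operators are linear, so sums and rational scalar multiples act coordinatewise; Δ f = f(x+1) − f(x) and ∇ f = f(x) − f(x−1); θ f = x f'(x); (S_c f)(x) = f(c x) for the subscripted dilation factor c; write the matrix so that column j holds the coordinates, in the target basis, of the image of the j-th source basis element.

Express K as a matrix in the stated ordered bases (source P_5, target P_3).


the matrix is [[0, 0, 8, 0, 8, 0]; [0, 0, 0, -81, 0, -375/4]; [0, 0, 0, 0, 432, 0]; [0, 0, 0, 0, 0, -3375/2]] (rows listed top to bottom)

image of 1: 0
image of x: 0
image of x^2: 8
image of x^3: -81x
image of x^4: 432x^2 + 8
image of x^5: -(3375/2)x^3 - (375/4)x
each image's coordinates form column j of the matrix


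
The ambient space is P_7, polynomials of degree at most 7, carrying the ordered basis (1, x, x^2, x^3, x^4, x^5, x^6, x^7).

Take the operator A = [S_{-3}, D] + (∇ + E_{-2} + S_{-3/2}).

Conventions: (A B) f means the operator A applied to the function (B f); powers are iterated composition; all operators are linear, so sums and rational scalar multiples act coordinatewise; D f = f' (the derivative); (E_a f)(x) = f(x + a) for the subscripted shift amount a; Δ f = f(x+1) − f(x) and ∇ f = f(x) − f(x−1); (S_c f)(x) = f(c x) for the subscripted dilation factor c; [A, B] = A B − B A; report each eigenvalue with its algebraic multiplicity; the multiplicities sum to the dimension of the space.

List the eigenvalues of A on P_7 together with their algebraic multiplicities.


image of 1: 2
image of x: -(1/2)x + 3
image of x^2: (13/4)x^2 - 26x + 3
image of x^3: -(19/8)x^3 + 105x^2 + 9x - 7
image of x^4: (97/16)x^4 - 436x^3 + 18x^2 - 28x + 15
image of x^5: -(211/32)x^5 + 1615x^4 + 30x^3 - 70x^2 + 75x - 31
image of x^6: (793/64)x^6 - 5838x^5 + 45x^4 - 140x^3 + 225x^2 - 186x + 63
image of x^7: -(2059/128)x^7 + 20405x^6 + 63x^5 - 245x^4 + 525x^3 - 651x^2 + 441x - 127
the matrix is upper triangular; its diagonal is (2, -1/2, 13/4, -19/8, 97/16, -211/32, 793/64, -2059/128)
for a triangular matrix the eigenvalues are the diagonal entries, with algebraic multiplicity their repetition count

λ = -2059/128 (multiplicity 1), λ = -211/32 (multiplicity 1), λ = -19/8 (multiplicity 1), λ = -1/2 (multiplicity 1), λ = 2 (multiplicity 1), λ = 13/4 (multiplicity 1), λ = 97/16 (multiplicity 1), λ = 793/64 (multiplicity 1)
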